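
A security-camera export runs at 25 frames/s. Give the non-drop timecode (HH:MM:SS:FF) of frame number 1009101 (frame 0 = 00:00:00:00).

11:12:44:01

1009101 ÷ 25 = 40364 full seconds, remainder 1 frame.
40364 s = 11 h 12 min 44 s.
Timecode: 11:12:44:01.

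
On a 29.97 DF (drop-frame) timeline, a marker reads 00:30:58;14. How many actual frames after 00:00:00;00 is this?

55700

Complete 10-minute blocks: 3, each 17982 frames → 53946.
Remaining 0 whole minutes in the current block: 0 frames.
Within the current minute: 58 × 30 + 14 = 1754. Total = 53946 + 0 + 1754 = 55700.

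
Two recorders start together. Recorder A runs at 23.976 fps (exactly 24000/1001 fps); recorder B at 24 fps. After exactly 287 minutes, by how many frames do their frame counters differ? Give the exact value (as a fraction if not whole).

59040/143 frames

287 min = 17220 s.
A emits 24000/1001 × 17220 = 59040000/143 frames; B emits 24 × 17220 = 413280.
Difference = 59040/143 frames (≈ 412.8671); B is ahead of A.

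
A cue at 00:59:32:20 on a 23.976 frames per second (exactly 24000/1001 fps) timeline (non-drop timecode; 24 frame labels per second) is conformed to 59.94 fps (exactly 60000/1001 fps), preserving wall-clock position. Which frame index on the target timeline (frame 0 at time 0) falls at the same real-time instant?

Source frame index: (0×3600 + 59×60 + 32) × 24 + 20 = 85748.
Real time: 85748 / (24000/1001) = 21458437/6000 s.
Target frame: (21458437/6000) × (60000/1001) = 214370.

frame 214370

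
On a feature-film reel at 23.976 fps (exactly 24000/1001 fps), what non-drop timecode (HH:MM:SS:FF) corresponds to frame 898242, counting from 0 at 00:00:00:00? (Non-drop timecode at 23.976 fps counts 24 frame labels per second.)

10:23:46:18

898242 ÷ 24 = 37426 full seconds, remainder 18 frames.
37426 s = 10 h 23 min 46 s.
Timecode: 10:23:46:18.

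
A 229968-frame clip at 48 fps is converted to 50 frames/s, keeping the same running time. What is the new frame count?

Target frames = source frames × (target rate / source rate) = 229968 × (50)/(48) = 229968 × 25/24 = 239550.

239550 frames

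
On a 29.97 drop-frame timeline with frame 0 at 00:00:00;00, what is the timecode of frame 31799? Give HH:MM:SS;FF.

Ten DF minutes hold 17982 frames, so frame 31799 lies in block 1 (frames 17982–35963) with 13817 frames into that block.
The block's first minute is 1800 frames and the rest 1798 each; 13817 frames reaches minute 7, so 1 × 18 + 7 × 2 = 32 labels have been skipped so far.
Adding those back, label number 31799 + 32 = 31831 at 30 labels/s is 1061 s + 1 f = 0 h 17 min 41 s frame 1, i.e. 00:17:41;01.

00:17:41;01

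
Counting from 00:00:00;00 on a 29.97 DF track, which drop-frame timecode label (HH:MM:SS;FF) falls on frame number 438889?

Ten DF minutes hold 17982 frames, so frame 438889 lies in block 24 (frames 431568–449549) with 7321 frames into that block.
The block's first minute is 1800 frames and the rest 1798 each; 7321 frames reaches minute 4, so 24 × 18 + 4 × 2 = 440 labels have been skipped so far.
Adding those back, label number 438889 + 440 = 439329 at 30 labels/s is 14644 s + 9 f = 4 h 4 min 4 s frame 9, i.e. 04:04:04;09.

04:04:04;09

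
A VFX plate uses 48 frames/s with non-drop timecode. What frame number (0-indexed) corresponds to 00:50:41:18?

145986

Total seconds to the label: (0 × 3600 + 50 × 60 + 41) = 3041.
Frame index = 3041 × 48 + 18 = 145986.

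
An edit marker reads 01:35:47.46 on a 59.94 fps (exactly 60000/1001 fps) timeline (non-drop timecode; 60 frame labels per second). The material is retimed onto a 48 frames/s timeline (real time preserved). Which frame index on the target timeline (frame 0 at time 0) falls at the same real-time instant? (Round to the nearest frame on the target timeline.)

frame 276169

Source frame index: (1×3600 + 35×60 + 47) × 60 + 46 = 344866.
Real time: 344866 / (60000/1001) = 172605433/30000 s.
Target frame: (172605433/30000) × (48) = 172605433/625 ≈ 276168.693 → 276169.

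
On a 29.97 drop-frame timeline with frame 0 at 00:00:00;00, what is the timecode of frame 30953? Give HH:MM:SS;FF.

00:17:12;25

Ten DF minutes hold 17982 frames, so frame 30953 lies in block 1 (frames 17982–35963) with 12971 frames into that block.
The block's first minute is 1800 frames and the rest 1798 each; 12971 frames reaches minute 7, so 1 × 18 + 7 × 2 = 32 labels have been skipped so far.
Adding those back, label number 30953 + 32 = 30985 at 30 labels/s is 1032 s + 25 f = 0 h 17 min 12 s frame 25, i.e. 00:17:12;25.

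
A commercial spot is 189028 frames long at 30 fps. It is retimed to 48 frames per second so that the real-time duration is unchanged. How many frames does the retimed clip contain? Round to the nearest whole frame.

Frames at target rate = 189028 × (48) / (30) = 1512224/5 ≈ 302444.800.
Nearest whole frame: 302445.

302445 frames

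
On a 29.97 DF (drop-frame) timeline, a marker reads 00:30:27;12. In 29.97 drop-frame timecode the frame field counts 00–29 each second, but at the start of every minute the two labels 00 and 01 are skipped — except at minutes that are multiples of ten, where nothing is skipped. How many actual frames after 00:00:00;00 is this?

54768

Complete 10-minute blocks: 3, each 17982 frames → 53946.
Remaining 0 whole minutes in the current block: 0 frames.
Within the current minute: 27 × 30 + 12 = 822. Total = 53946 + 0 + 822 = 54768.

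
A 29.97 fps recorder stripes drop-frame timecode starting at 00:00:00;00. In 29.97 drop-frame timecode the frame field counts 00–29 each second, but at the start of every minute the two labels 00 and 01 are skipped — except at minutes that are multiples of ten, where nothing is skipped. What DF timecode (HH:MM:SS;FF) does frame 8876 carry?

00:04:56;04

Each 10-minute DF block holds 10 × 60 × 30 − 9 × 2 = 17982 frames. 8876 ÷ 17982 → 0 full blocks, remainder 8876.
Within the partial block the first minute is 1800 frames and each further minute 1798, so 4 further minute boundaries passed. Total skipped labels = 18 × 0 + 2 × 4 = 8.
Non-drop label index = 8876 + 8 = 8884; at 30 labels/s that is 00:04:56:04, i.e. DF 00:04:56;04.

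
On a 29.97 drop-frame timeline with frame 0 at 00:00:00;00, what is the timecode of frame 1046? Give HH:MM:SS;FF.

Each 10-minute DF block holds 10 × 60 × 30 − 9 × 2 = 17982 frames. 1046 ÷ 17982 → 0 full blocks, remainder 1046.
Within the partial block the first minute is 1800 frames and each further minute 1798, so 0 further minute boundaries passed. Total skipped labels = 18 × 0 + 2 × 0 = 0.
Non-drop label index = 1046 + 0 = 1046; at 30 labels/s that is 00:00:34:26, i.e. DF 00:00:34;26.

00:00:34;26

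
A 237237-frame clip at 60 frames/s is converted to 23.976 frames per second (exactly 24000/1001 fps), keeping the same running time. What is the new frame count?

Target frames = source frames × (target rate / source rate) = 237237 × (24000/1001)/(60) = 237237 × 400/1001 = 94800.

94800 frames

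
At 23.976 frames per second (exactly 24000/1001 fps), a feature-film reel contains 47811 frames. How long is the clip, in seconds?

Running time = 47811 / (24000/1001) = 1994.117125 s.

1994.117125 seconds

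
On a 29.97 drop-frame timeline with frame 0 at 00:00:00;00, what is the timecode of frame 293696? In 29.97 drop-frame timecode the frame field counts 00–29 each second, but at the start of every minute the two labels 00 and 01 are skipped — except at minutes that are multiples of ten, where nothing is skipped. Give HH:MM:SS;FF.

Each 10-minute DF block holds 10 × 60 × 30 − 9 × 2 = 17982 frames. 293696 ÷ 17982 → 16 full blocks, remainder 5984.
Within the partial block the first minute is 1800 frames and each further minute 1798, so 3 further minute boundaries passed. Total skipped labels = 18 × 16 + 2 × 3 = 294.
Non-drop label index = 293696 + 294 = 293990; at 30 labels/s that is 02:43:19:20, i.e. DF 02:43:19;20.

02:43:19;20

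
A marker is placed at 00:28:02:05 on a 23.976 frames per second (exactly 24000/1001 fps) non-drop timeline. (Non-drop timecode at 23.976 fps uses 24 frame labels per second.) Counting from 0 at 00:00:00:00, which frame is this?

40373

Total seconds to the label: (0 × 3600 + 28 × 60 + 2) = 1682.
Frame index = 1682 × 24 + 5 = 40373.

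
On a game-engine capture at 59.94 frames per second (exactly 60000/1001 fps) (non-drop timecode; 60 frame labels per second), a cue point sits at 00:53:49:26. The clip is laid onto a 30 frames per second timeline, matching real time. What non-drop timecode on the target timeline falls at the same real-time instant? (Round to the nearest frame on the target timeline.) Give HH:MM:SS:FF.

00:53:52:20

Source frame index: (0×3600 + 53×60 + 49) × 60 + 26 = 193766.
Real time: 193766 / (60000/1001) = 96979883/30000 s.
Target frame: (96979883/30000) × (30) = 96979883/1000 ≈ 96979.883 → 96980.
At 30 labels/s: frame 96980 → 00:53:52:20.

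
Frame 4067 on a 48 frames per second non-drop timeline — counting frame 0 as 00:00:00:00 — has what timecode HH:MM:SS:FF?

4067 ÷ 48 = 84 full seconds, remainder 35 frames.
84 s = 0 h 1 min 24 s.
Timecode: 00:01:24:35.

00:01:24:35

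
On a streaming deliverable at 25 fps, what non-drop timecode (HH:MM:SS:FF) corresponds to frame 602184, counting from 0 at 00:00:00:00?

602184 ÷ 25 = 24087 full seconds, remainder 9 frames.
24087 s = 6 h 41 min 27 s.
Timecode: 06:41:27:09.

06:41:27:09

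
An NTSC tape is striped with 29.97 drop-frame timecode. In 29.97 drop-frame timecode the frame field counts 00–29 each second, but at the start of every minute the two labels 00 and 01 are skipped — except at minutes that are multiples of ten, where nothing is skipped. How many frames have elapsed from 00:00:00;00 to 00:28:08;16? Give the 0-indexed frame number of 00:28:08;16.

50604

Complete 10-minute blocks: 2, each 17982 frames → 35964.
Remaining 8 whole minutes in the current block: 1800 + 7 × 1798 = 14386 frames.
Within the current minute: 8 × 30 + 16 − 2 = 254 (labels ;00/;01 skipped at this minute). Total = 35964 + 14386 + 254 = 50604.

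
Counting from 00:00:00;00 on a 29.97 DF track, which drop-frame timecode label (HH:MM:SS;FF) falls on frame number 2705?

Ten DF minutes hold 17982 frames, so frame 2705 lies in block 0 (frames 0–17981) with 2705 frames into that block.
The block's first minute is 1800 frames and the rest 1798 each; 2705 frames reaches minute 1, so 0 × 18 + 1 × 2 = 2 labels have been skipped so far.
Adding those back, label number 2705 + 2 = 2707 at 30 labels/s is 90 s + 7 f = 0 h 1 min 30 s frame 7, i.e. 00:01:30;07.

00:01:30;07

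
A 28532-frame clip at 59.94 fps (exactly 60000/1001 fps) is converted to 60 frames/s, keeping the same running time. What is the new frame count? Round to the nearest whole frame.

Frames at target rate = 28532 × (60) / (60000/1001) = 7140133/250 ≈ 28560.532.
Nearest whole frame: 28561.

28561 frames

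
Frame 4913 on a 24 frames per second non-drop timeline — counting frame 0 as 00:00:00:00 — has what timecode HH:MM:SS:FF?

00:03:24:17

4913 ÷ 24 = 204 full seconds, remainder 17 frames.
204 s = 0 h 3 min 24 s.
Timecode: 00:03:24:17.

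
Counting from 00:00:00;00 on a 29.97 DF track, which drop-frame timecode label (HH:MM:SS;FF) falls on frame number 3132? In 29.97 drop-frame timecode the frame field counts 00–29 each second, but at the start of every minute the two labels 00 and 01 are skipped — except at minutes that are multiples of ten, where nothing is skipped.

Ten DF minutes hold 17982 frames, so frame 3132 lies in block 0 (frames 0–17981) with 3132 frames into that block.
The block's first minute is 1800 frames and the rest 1798 each; 3132 frames reaches minute 1, so 0 × 18 + 1 × 2 = 2 labels have been skipped so far.
Adding those back, label number 3132 + 2 = 3134 at 30 labels/s is 104 s + 14 f = 0 h 1 min 44 s frame 14, i.e. 00:01:44;14.

00:01:44;14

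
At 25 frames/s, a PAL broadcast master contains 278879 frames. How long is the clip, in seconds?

11155.16 seconds

Running time = 278879 / (25) = 11155.16 s.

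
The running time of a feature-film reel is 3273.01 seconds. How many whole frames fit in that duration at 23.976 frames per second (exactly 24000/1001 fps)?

78473 frames

Frames = 3273.01 × 24000/1001 = 6042480/77 ≈ 78473.7662.
Complete frames: 78473.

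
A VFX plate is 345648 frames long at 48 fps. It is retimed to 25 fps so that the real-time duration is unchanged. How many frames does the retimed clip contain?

180025 frames

Target frames = source frames × (target rate / source rate) = 345648 × (25)/(48) = 345648 × 25/48 = 180025.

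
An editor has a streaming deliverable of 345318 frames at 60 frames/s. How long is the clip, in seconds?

Running time = 345318 / (60) = 5755.3 s.

5755.3 seconds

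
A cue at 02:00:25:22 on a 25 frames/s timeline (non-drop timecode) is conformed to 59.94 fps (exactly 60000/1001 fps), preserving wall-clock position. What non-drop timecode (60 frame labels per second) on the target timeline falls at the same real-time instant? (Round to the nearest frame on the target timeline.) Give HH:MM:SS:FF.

Source frame index: (2×3600 + 0×60 + 25) × 25 + 22 = 180647.
Real time: 180647 / (25) = 180647/25 s.
Target frame: (180647/25) × (60000/1001) = 433552800/1001 ≈ 433119.680 → 433120.
At 60 labels/s: frame 433120 → 02:00:18:40.

02:00:18:40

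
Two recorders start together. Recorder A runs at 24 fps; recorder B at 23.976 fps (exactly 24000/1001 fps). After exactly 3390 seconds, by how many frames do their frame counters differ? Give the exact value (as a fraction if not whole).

81360/1001 frames

A emits 24 × 3390 = 81360 frames; B emits 24000/1001 × 3390 = 81360000/1001.
Difference = 81360/1001 frames (≈ 81.2787); B is behind A.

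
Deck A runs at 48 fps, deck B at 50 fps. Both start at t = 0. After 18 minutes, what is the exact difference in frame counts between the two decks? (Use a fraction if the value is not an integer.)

2160 frames

18 min = 1080 s.
A emits 48 × 1080 = 51840 frames; B emits 50 × 1080 = 54000.
Difference = 2160 frames; B is ahead of A.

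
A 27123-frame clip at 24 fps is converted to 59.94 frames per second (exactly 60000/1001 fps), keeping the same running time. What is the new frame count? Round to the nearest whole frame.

Frames at target rate = 27123 × (60000/1001) / (24) = 67807500/1001 ≈ 67739.760.
Nearest whole frame: 67740.

67740 frames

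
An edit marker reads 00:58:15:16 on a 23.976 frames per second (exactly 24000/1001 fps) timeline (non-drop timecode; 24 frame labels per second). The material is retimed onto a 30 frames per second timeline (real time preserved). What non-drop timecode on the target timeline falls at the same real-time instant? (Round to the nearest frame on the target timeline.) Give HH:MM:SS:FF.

00:58:19:05

Source frame index: (0×3600 + 58×60 + 15) × 24 + 16 = 83896.
Real time: 83896 / (24000/1001) = 10497487/3000 s.
Target frame: (10497487/3000) × (30) = 10497487/100 ≈ 104974.870 → 104975.
At 30 labels/s: frame 104975 → 00:58:19:05.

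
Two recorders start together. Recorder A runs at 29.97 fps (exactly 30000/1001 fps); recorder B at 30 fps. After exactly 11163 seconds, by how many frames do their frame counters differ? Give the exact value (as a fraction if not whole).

A emits 30000/1001 × 11163 = 334890000/1001 frames; B emits 30 × 11163 = 334890.
Difference = 334890/1001 frames (≈ 334.5554); B is ahead of A.

334890/1001 frames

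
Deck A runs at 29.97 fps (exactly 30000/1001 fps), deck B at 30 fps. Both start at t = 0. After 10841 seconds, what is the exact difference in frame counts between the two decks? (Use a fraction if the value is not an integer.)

A emits 30000/1001 × 10841 = 325230000/1001 frames; B emits 30 × 10841 = 325230.
Difference = 325230/1001 frames (≈ 324.9051); B is ahead of A.

325230/1001 frames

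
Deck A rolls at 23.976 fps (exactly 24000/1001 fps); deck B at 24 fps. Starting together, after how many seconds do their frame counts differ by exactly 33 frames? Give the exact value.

The gap grows by |24 − 24000/1001| = 24/1001 frames per second.
Time for a 33-frame gap: 33 ÷ (24/1001) = 1376.375 s.

1376.375 seconds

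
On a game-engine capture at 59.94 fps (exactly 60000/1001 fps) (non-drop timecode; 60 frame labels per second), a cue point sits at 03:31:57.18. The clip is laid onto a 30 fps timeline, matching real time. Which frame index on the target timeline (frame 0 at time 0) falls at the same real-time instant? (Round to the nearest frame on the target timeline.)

Source frame index: (3×3600 + 31×60 + 57) × 60 + 18 = 763038.
Real time: 763038 / (60000/1001) = 127300173/10000 s.
Target frame: (127300173/10000) × (30) = 381900519/1000 ≈ 381900.519 → 381901.

frame 381901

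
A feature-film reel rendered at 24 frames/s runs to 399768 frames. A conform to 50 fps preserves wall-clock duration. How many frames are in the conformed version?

Target frames = source frames × (target rate / source rate) = 399768 × (50)/(24) = 399768 × 25/12 = 832850.

832850 frames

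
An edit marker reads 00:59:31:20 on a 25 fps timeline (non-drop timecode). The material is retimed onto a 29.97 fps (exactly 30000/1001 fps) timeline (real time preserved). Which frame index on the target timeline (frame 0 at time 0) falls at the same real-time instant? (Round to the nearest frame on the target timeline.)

frame 107047

Source frame index: (0×3600 + 59×60 + 31) × 25 + 20 = 89295.
Real time: 89295 / (25) = 17859/5 s.
Target frame: (17859/5) × (30000/1001) = 107154000/1001 ≈ 107046.953 → 107047.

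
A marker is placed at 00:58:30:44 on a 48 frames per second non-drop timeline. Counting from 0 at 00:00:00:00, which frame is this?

168524

Total seconds to the label: (0 × 3600 + 58 × 60 + 30) = 3510.
Frame index = 3510 × 48 + 44 = 168524.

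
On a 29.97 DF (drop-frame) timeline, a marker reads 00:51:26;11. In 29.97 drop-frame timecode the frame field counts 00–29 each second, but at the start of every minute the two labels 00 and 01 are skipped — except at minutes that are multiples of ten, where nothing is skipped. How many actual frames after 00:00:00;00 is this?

92499

As if non-drop at 30 labels/s: (0 × 3600 + 51 × 60 + 26) × 30 + 11 = 92591.
Minute boundaries passed: 51; those not divisible by 10: 51 − 5 = 46; dropped labels = 2 × 46 = 92.
Actual frame index = 92591 − 92 = 92499.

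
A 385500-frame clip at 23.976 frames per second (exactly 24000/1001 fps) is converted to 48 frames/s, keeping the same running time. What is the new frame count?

Target frames = source frames × (target rate / source rate) = 385500 × (48)/(24000/1001) = 385500 × 1001/500 = 771771.

771771 frames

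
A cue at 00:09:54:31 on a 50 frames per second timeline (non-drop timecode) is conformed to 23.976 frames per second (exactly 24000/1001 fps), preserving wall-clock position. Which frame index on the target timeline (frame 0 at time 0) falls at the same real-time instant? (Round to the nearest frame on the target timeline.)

frame 14257

Source frame index: (0×3600 + 9×60 + 54) × 50 + 31 = 29731.
Real time: 29731 / (50) = 29731/50 s.
Target frame: (29731/50) × (24000/1001) = 1097760/77 ≈ 14256.623 → 14257.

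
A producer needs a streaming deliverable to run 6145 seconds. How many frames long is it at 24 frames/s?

Frames = 6145 × 24 = 147480.

147480 frames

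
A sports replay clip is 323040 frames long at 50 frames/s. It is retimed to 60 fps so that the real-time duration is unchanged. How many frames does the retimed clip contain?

387648 frames

Target frames = source frames × (target rate / source rate) = 323040 × (60)/(50) = 323040 × 6/5 = 387648.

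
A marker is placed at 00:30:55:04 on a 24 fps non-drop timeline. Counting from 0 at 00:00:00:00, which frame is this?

44524

Total seconds to the label: (0 × 3600 + 30 × 60 + 55) = 1855.
Frame index = 1855 × 24 + 4 = 44524.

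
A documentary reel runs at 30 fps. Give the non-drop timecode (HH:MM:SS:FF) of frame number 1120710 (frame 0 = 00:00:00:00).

1120710 ÷ 30 = 37357 full seconds, remainder 0 frames.
37357 s = 10 h 22 min 37 s.
Timecode: 10:22:37:00.

10:22:37:00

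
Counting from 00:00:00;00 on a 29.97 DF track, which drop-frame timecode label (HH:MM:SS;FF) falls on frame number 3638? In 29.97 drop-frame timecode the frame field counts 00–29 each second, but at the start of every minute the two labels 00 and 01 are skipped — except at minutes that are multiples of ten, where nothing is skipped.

Ten DF minutes hold 17982 frames, so frame 3638 lies in block 0 (frames 0–17981) with 3638 frames into that block.
The block's first minute is 1800 frames and the rest 1798 each; 3638 frames reaches minute 2, so 0 × 18 + 2 × 2 = 4 labels have been skipped so far.
Adding those back, label number 3638 + 4 = 3642 at 30 labels/s is 121 s + 12 f = 0 h 2 min 1 s frame 12, i.e. 00:02:01;12.

00:02:01;12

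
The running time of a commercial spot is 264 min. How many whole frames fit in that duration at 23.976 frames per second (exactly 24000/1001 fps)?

264 min = 15840 s.
Frames = 15840 × 24000/1001 = 34560000/91 ≈ 379780.2198.
Complete frames: 379780.

379780 frames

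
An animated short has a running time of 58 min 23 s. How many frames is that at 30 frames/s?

105090 frames

58 min 23 s = 3503 s.
Frames = 3503 × 30 = 105090.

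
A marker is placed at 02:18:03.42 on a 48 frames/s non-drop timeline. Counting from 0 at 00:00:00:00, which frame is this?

Total seconds to the label: (2 × 3600 + 18 × 60 + 3) = 8283.
Frame index = 8283 × 48 + 42 = 397626.

frame 397626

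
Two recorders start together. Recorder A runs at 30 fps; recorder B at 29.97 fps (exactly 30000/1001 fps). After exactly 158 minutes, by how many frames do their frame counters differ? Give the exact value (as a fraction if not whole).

158 min = 9480 s.
A emits 30 × 9480 = 284400 frames; B emits 30000/1001 × 9480 = 284400000/1001.
Difference = 284400/1001 frames (≈ 284.1159); B is behind A.

284400/1001 frames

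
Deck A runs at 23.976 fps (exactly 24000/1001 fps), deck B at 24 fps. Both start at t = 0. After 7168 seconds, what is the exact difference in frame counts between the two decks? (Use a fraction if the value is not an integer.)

A emits 24000/1001 × 7168 = 24576000/143 frames; B emits 24 × 7168 = 172032.
Difference = 24576/143 frames (≈ 171.8601); B is ahead of A.

24576/143 frames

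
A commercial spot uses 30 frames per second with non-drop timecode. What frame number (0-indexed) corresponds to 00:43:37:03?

frame 78513

Total seconds to the label: (0 × 3600 + 43 × 60 + 37) = 2617.
Frame index = 2617 × 30 + 3 = 78513.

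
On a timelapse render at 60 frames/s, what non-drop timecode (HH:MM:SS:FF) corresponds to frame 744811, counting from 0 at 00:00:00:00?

03:26:53:31

744811 ÷ 60 = 12413 full seconds, remainder 31 frames.
12413 s = 3 h 26 min 53 s.
Timecode: 03:26:53:31.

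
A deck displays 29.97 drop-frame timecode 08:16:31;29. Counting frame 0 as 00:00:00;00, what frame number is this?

Complete 10-minute blocks: 49, each 17982 frames → 881118.
Remaining 6 whole minutes in the current block: 1800 + 5 × 1798 = 10790 frames.
Within the current minute: 31 × 30 + 29 − 2 = 957 (labels ;00/;01 skipped at this minute). Total = 881118 + 10790 + 957 = 892865.

892865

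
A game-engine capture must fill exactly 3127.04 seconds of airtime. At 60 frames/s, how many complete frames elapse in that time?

Frames = 3127.04 × 60 = 938112/5 ≈ 187622.4000.
Complete frames: 187622.

187622 frames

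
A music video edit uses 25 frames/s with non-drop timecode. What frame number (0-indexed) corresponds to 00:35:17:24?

frame 52949

Total seconds to the label: (0 × 3600 + 35 × 60 + 17) = 2117.
Frame index = 2117 × 25 + 24 = 52949.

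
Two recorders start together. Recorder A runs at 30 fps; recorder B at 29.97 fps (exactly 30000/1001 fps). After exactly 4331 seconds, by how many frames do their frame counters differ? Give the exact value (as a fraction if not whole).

A emits 30 × 4331 = 129930 frames; B emits 30000/1001 × 4331 = 129930000/1001.
Difference = 129930/1001 frames (≈ 129.8002); B is behind A.

129930/1001 frames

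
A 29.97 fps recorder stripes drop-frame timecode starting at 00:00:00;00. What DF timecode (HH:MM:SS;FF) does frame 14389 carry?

Ten DF minutes hold 17982 frames, so frame 14389 lies in block 0 (frames 0–17981) with 14389 frames into that block.
The block's first minute is 1800 frames and the rest 1798 each; 14389 frames reaches minute 8, so 0 × 18 + 8 × 2 = 16 labels have been skipped so far.
Adding those back, label number 14389 + 16 = 14405 at 30 labels/s is 480 s + 5 f = 0 h 8 min 0 s frame 5, i.e. 00:08:00;05.

00:08:00;05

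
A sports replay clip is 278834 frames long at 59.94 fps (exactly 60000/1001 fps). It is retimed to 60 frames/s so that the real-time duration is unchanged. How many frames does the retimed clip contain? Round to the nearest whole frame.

Frames at target rate = 278834 × (60) / (60000/1001) = 139556417/500 ≈ 279112.834.
Nearest whole frame: 279113.

279113 frames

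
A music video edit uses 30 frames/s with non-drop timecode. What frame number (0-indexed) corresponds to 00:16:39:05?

29975

Total seconds to the label: (0 × 3600 + 16 × 60 + 39) = 999.
Frame index = 999 × 30 + 5 = 29975.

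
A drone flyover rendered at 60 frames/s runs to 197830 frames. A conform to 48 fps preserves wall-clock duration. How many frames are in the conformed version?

Target frames = source frames × (target rate / source rate) = 197830 × (48)/(60) = 197830 × 4/5 = 158264.

158264 frames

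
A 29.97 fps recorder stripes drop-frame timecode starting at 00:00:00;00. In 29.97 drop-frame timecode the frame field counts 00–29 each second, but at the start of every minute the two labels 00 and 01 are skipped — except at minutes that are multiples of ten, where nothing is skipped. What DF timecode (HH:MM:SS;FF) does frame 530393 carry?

Each 10-minute DF block holds 10 × 60 × 30 − 9 × 2 = 17982 frames. 530393 ÷ 17982 → 29 full blocks, remainder 8915.
Within the partial block the first minute is 1800 frames and each further minute 1798, so 4 further minute boundaries passed. Total skipped labels = 18 × 29 + 2 × 4 = 530.
Non-drop label index = 530393 + 530 = 530923; at 30 labels/s that is 04:54:57:13, i.e. DF 04:54:57;13.

04:54:57;13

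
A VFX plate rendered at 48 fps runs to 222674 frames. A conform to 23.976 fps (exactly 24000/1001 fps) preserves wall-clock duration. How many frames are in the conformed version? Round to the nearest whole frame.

111226 frames

Frames at target rate = 222674 × (24000/1001) / (48) = 111337000/1001 ≈ 111225.774.
Nearest whole frame: 111226.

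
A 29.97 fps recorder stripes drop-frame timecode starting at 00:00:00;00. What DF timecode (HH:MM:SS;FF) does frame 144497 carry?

01:20:21;11

Each 10-minute DF block holds 10 × 60 × 30 − 9 × 2 = 17982 frames. 144497 ÷ 17982 → 8 full blocks, remainder 641.
Within the partial block the first minute is 1800 frames and each further minute 1798, so 0 further minute boundaries passed. Total skipped labels = 18 × 8 + 2 × 0 = 144.
Non-drop label index = 144497 + 144 = 144641; at 30 labels/s that is 01:20:21:11, i.e. DF 01:20:21;11.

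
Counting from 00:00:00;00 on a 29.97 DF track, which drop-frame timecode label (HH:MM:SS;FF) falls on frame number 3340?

00:01:51;12

Each 10-minute DF block holds 10 × 60 × 30 − 9 × 2 = 17982 frames. 3340 ÷ 17982 → 0 full blocks, remainder 3340.
Within the partial block the first minute is 1800 frames and each further minute 1798, so 1 further minute boundary passed. Total skipped labels = 18 × 0 + 2 × 1 = 2.
Non-drop label index = 3340 + 2 = 3342; at 30 labels/s that is 00:01:51:12, i.e. DF 00:01:51;12.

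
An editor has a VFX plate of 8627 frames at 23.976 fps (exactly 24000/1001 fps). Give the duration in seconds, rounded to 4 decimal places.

359.8178 seconds

Running time = 8627 × 1001/24000 = 8635627/24000 s ≈ 359.8178 s.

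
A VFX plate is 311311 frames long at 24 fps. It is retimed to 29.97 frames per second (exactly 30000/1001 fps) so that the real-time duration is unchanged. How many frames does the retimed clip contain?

Target frames = source frames × (target rate / source rate) = 311311 × (30000/1001)/(24) = 311311 × 1250/1001 = 388750.

388750 frames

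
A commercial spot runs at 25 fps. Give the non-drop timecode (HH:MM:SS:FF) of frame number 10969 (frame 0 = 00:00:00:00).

00:07:18:19

10969 ÷ 25 = 438 full seconds, remainder 19 frames.
438 s = 0 h 7 min 18 s.
Timecode: 00:07:18:19.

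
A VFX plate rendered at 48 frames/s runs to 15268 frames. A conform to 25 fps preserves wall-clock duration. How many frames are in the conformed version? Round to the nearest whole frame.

Frames at target rate = 15268 × (25) / (48) = 95425/12 ≈ 7952.083.
Nearest whole frame: 7952.

7952 frames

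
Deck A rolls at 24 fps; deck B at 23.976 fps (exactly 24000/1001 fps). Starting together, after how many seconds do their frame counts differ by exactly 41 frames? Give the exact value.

The gap grows by |24000/1001 − 24| = 24/1001 frames per second.
Time for a 41-frame gap: 41 ÷ (24/1001) = 41041/24 s.

41041/24 seconds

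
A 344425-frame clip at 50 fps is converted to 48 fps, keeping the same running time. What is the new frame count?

Target frames = source frames × (target rate / source rate) = 344425 × (48)/(50) = 344425 × 24/25 = 330648.

330648 frames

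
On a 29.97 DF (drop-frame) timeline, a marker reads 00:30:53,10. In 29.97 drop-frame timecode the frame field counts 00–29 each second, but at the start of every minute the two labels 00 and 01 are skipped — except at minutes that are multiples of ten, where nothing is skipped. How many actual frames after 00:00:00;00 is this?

55546

As if non-drop at 30 labels/s: (0 × 3600 + 30 × 60 + 53) × 30 + 10 = 55600.
Minute boundaries passed: 30; those not divisible by 10: 30 − 3 = 27; dropped labels = 2 × 27 = 54.
Actual frame index = 55600 − 54 = 55546.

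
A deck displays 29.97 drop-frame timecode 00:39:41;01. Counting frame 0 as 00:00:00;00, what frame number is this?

As if non-drop at 30 labels/s: (0 × 3600 + 39 × 60 + 41) × 30 + 1 = 71431.
Minute boundaries passed: 39; those not divisible by 10: 39 − 3 = 36; dropped labels = 2 × 36 = 72.
Actual frame index = 71431 − 72 = 71359.

71359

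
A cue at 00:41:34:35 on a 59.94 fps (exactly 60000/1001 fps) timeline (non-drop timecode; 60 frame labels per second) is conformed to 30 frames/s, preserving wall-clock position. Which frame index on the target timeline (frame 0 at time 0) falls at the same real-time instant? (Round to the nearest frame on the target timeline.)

Source frame index: (0×3600 + 41×60 + 34) × 60 + 35 = 149675.
Real time: 149675 / (60000/1001) = 5992987/2400 s.
Target frame: (5992987/2400) × (30) = 5992987/80 ≈ 74912.337 → 74912.

frame 74912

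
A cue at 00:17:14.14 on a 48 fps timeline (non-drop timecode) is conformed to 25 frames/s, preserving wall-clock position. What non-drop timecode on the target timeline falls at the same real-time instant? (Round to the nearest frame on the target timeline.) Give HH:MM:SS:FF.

Source frame index: (0×3600 + 17×60 + 14) × 48 + 14 = 49646.
Real time: 49646 / (48) = 24823/24 s.
Target frame: (24823/24) × (25) = 620575/24 ≈ 25857.292 → 25857.
At 25 labels/s: frame 25857 → 00:17:14:07.

00:17:14:07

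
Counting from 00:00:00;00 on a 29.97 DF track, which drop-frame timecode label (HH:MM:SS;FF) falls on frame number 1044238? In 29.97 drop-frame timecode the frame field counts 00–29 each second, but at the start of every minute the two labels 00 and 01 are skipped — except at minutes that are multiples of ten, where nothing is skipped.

09:40:42;22

Each 10-minute DF block holds 10 × 60 × 30 − 9 × 2 = 17982 frames. 1044238 ÷ 17982 → 58 full blocks, remainder 1282.
Within the partial block the first minute is 1800 frames and each further minute 1798, so 0 further minute boundaries passed. Total skipped labels = 18 × 58 + 2 × 0 = 1044.
Non-drop label index = 1044238 + 1044 = 1045282; at 30 labels/s that is 09:40:42:22, i.e. DF 09:40:42;22.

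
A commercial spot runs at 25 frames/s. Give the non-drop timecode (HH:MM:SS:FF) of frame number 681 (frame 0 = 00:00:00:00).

681 ÷ 25 = 27 full seconds, remainder 6 frames.
27 s = 0 h 0 min 27 s.
Timecode: 00:00:27:06.

00:00:27:06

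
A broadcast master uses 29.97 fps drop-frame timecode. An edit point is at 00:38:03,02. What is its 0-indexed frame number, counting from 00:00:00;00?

Complete 10-minute blocks: 3, each 17982 frames → 53946.
Remaining 8 whole minutes in the current block: 1800 + 7 × 1798 = 14386 frames.
Within the current minute: 3 × 30 + 2 − 2 = 90 (labels ;00/;01 skipped at this minute). Total = 53946 + 14386 + 90 = 68422.

68422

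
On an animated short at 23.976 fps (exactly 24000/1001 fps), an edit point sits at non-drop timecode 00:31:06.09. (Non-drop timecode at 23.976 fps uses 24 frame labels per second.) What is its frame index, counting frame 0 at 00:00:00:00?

44793

Total seconds to the label: (0 × 3600 + 31 × 60 + 6) = 1866.
Frame index = 1866 × 24 + 9 = 44793.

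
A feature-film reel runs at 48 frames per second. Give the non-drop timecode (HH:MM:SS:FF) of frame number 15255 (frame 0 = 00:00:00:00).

15255 ÷ 48 = 317 full seconds, remainder 39 frames.
317 s = 0 h 5 min 17 s.
Timecode: 00:05:17:39.

00:05:17:39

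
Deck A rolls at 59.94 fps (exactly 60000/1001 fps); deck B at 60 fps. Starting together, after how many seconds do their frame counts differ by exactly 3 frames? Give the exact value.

50.05 seconds

The gap grows by |60 − 60000/1001| = 60/1001 frames per second.
Time for a 3-frame gap: 3 ÷ (60/1001) = 50.05 s.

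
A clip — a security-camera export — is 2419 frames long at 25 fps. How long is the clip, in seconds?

96.76 seconds

Running time = 2419 / (25) = 96.76 s.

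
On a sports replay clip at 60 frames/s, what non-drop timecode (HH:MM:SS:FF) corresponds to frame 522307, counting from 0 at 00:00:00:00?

522307 ÷ 60 = 8705 full seconds, remainder 7 frames.
8705 s = 2 h 25 min 5 s.
Timecode: 02:25:05:07.

02:25:05:07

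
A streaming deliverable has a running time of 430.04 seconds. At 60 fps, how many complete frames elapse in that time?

Frames = 430.04 × 60 = 129012/5 ≈ 25802.4000.
Complete frames: 25802.

25802 frames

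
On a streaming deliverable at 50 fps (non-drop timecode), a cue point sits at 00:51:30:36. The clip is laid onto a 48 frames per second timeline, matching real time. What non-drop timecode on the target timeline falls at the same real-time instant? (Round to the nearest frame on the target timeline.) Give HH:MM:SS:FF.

00:51:30:35

Source frame index: (0×3600 + 51×60 + 30) × 50 + 36 = 154536.
Real time: 154536 / (50) = 77268/25 s.
Target frame: (77268/25) × (48) = 3708864/25 ≈ 148354.560 → 148355.
At 48 labels/s: frame 148355 → 00:51:30:35.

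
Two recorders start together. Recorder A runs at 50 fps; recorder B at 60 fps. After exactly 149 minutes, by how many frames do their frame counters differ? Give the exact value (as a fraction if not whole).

149 min = 8940 s.
A emits 50 × 8940 = 447000 frames; B emits 60 × 8940 = 536400.
Difference = 89400 frames; B is ahead of A.

89400 frames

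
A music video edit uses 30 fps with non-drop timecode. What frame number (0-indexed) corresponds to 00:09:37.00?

frame 17310

Total seconds to the label: (0 × 3600 + 9 × 60 + 37) = 577.
Frame index = 577 × 30 + 0 = 17310.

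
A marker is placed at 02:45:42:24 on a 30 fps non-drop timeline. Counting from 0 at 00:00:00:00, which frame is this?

frame 298284

Total seconds to the label: (2 × 3600 + 45 × 60 + 42) = 9942.
Frame index = 9942 × 30 + 24 = 298284.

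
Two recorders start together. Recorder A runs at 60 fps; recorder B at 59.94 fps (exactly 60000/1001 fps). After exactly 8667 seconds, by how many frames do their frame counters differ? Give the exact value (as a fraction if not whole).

520020/1001 frames

A emits 60 × 8667 = 520020 frames; B emits 60000/1001 × 8667 = 520020000/1001.
Difference = 520020/1001 frames (≈ 519.5005); B is behind A.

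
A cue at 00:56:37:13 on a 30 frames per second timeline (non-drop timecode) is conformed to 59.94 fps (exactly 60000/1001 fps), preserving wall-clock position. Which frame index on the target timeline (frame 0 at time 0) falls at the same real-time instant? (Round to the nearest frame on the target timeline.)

frame 203642

Source frame index: (0×3600 + 56×60 + 37) × 30 + 13 = 101923.
Real time: 101923 / (30) = 101923/30 s.
Target frame: (101923/30) × (60000/1001) = 203846000/1001 ≈ 203642.358 → 203642.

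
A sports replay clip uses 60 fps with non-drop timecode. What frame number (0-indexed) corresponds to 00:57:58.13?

Total seconds to the label: (0 × 3600 + 57 × 60 + 58) = 3478.
Frame index = 3478 × 60 + 13 = 208693.

frame 208693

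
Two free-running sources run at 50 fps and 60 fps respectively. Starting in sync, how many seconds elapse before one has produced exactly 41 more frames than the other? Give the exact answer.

4.1 seconds

The gap grows by |60 − 50| = 10 frames per second.
Time for a 41-frame gap: 41 ÷ (10) = 4.1 s.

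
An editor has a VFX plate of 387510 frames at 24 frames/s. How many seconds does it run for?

16146.25 seconds

Running time = 387510 / (24) = 16146.25 s.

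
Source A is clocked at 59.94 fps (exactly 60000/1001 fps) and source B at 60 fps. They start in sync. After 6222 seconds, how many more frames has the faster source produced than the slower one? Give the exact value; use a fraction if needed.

A emits 60000/1001 × 6222 = 373320000/1001 frames; B emits 60 × 6222 = 373320.
Difference = 373320/1001 frames (≈ 372.9471); B is ahead of A.

373320/1001 frames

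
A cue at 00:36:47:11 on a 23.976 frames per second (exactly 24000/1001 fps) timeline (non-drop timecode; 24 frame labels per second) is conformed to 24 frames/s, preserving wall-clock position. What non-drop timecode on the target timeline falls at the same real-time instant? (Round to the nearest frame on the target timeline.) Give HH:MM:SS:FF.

00:36:49:16

Source frame index: (0×3600 + 36×60 + 47) × 24 + 11 = 52979.
Real time: 52979 / (24000/1001) = 53031979/24000 s.
Target frame: (53031979/24000) × (24) = 53031979/1000 ≈ 53031.979 → 53032.
At 24 labels/s: frame 53032 → 00:36:49:16.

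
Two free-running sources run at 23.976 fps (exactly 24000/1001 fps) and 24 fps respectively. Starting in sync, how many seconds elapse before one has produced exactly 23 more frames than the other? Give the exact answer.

The gap grows by |24 − 24000/1001| = 24/1001 frames per second.
Time for a 23-frame gap: 23 ÷ (24/1001) = 23023/24 s.

23023/24 seconds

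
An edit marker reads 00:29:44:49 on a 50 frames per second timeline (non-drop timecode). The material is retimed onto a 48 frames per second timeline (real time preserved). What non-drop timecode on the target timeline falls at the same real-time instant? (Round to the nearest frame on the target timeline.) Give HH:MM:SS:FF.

Source frame index: (0×3600 + 29×60 + 44) × 50 + 49 = 89249.
Real time: 89249 / (50) = 89249/50 s.
Target frame: (89249/50) × (48) = 2141976/25 ≈ 85679.040 → 85679.
At 48 labels/s: frame 85679 → 00:29:44:47.

00:29:44:47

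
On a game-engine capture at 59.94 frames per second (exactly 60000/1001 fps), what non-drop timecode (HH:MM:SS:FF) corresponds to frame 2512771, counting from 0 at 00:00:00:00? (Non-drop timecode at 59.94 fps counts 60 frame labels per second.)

2512771 ÷ 60 = 41879 full seconds, remainder 31 frames.
41879 s = 11 h 37 min 59 s.
Timecode: 11:37:59:31.

11:37:59:31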